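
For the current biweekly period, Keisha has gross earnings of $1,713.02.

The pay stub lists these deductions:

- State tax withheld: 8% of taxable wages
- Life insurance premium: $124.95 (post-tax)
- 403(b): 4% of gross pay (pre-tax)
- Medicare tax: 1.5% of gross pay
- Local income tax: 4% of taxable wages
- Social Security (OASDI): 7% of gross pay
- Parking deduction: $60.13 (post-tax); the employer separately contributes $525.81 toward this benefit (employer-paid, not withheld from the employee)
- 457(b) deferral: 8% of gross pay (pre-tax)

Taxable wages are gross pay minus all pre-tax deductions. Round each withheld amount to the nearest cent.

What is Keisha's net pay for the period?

$995.87

457(b) deferral: $1,713.02 × 0.08 = $137.04
403(b): $1,713.02 × 0.04 = $68.52
Pre-tax total = $137.04 + $68.52 = $205.56
Taxable wages = $1,713.02 − $205.56 = $1,507.46
Local income tax: $1,507.46 × 0.04 = $60.30
State tax withheld: $1,507.46 × 0.08 = $120.60
Social Security (OASDI): $1,713.02 × 0.07 = $119.91
Medicare tax: $1,713.02 × 0.015 = $25.70
Life insurance premium: $124.95
Parking deduction: $60.13
(Employer's $525.81 toward parking deduction is not withheld from the employee.)
Total deductions = $137.04 + $68.52 + $60.30 + $120.60 + $119.91 + $25.70 + $124.95 + $60.13 = $717.15
Net pay = $1,713.02 − $717.15 = $995.87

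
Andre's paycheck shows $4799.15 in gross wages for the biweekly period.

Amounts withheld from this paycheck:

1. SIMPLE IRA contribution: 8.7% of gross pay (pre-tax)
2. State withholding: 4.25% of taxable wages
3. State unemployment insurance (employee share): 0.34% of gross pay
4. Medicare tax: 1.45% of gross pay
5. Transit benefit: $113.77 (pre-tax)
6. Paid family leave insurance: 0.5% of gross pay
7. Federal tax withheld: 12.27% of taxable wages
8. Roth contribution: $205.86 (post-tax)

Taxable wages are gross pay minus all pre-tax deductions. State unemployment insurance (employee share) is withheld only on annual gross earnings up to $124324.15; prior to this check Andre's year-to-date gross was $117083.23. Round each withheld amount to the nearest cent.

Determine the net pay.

SIMPLE IRA contribution: $4799.15 × 0.087 = $417.53
Transit benefit: $113.77
Pre-tax total = $417.53 + $113.77 = $531.30
Taxable wages = $4799.15 − $531.30 = $4267.85
Federal tax withheld: $4267.85 × 0.1227 = $523.67
State withholding: $4267.85 × 0.0425 = $181.38
State unemployment insurance (employee share): cap not yet reached, full $4799.15 is subject → $4799.15 × 0.0034 = $16.32
Paid family leave insurance: $4799.15 × 0.005 = $24.00
Medicare tax: $4799.15 × 0.0145 = $69.59
Roth contribution: $205.86
Total deductions = $417.53 + $113.77 + $523.67 + $181.38 + $16.32 + $24.00 + $69.59 + $205.86 = $1552.12
Net pay = $4799.15 − $1552.12 = $3247.03

$3247.03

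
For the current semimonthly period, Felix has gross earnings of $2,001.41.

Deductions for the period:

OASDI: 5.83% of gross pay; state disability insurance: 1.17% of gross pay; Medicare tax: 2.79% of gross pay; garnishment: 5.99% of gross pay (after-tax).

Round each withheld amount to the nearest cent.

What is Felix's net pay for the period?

$1,685.59

OASDI: $2,001.41 × 0.0583 = $116.68
Medicare tax: $2,001.41 × 0.0279 = $55.84
State disability insurance: $2,001.41 × 0.0117 = $23.42
Garnishment: $2,001.41 × 0.0599 = $119.88
Total deductions = $116.68 + $55.84 + $23.42 + $119.88 = $315.82
Net pay = $2,001.41 − $315.82 = $1,685.59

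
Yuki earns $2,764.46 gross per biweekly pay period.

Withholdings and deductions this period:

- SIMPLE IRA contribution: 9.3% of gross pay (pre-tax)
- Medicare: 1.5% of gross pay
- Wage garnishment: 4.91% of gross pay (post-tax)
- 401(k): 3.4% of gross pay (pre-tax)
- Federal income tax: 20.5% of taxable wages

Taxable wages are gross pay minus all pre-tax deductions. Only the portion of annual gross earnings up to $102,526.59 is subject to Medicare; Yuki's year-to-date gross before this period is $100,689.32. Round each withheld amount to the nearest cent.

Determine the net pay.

$1,755.35

401(k): $2,764.46 × 0.034 = $93.99
SIMPLE IRA contribution: $2,764.46 × 0.093 = $257.09
Pre-tax total = $93.99 + $257.09 = $351.08
Taxable wages = $2,764.46 − $351.08 = $2,413.38
Federal income tax: $2,413.38 × 0.205 = $494.74
Medicare: only $102,526.59 − $100,689.32 = $1,837.27 of this check is subject → $1,837.27 × 0.015 = $27.56
Wage garnishment: $2,764.46 × 0.0491 = $135.73
Total deductions = $93.99 + $257.09 + $494.74 + $27.56 + $135.73 = $1,009.11
Net pay = $2,764.46 − $1,009.11 = $1,755.35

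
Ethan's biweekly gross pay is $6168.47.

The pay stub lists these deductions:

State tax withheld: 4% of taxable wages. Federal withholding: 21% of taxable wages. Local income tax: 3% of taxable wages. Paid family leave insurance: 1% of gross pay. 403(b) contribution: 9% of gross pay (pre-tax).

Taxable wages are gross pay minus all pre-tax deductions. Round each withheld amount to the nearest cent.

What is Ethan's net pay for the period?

403(b) contribution: $6168.47 × 0.09 = $555.16
Taxable wages = $6168.47 − $555.16 = $5613.31
Federal withholding: $5613.31 × 0.21 = $1178.80
State tax withheld: $5613.31 × 0.04 = $224.53
Local income tax: $5613.31 × 0.03 = $168.40
Paid family leave insurance: $6168.47 × 0.01 = $61.68
Total deductions = $555.16 + $1178.80 + $224.53 + $168.40 + $61.68 = $2188.57
Net pay = $6168.47 − $2188.57 = $3979.90

$3979.90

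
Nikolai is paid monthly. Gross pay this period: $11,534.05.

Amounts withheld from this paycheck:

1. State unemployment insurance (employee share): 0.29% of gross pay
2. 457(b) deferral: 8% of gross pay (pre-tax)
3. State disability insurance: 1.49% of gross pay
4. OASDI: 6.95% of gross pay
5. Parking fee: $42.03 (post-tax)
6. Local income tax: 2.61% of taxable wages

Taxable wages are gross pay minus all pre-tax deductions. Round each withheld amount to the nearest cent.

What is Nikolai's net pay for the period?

$9,285.41

457(b) deferral: $11,534.05 × 0.08 = $922.72
Taxable wages = $11,534.05 − $922.72 = $10,611.33
Local income tax: $10,611.33 × 0.0261 = $276.96
OASDI: $11,534.05 × 0.0695 = $801.62
State unemployment insurance (employee share): $11,534.05 × 0.0029 = $33.45
State disability insurance: $11,534.05 × 0.0149 = $171.86
Parking fee: $42.03
Total deductions = $922.72 + $276.96 + $801.62 + $33.45 + $171.86 + $42.03 = $2,248.64
Net pay = $11,534.05 − $2,248.64 = $9,285.41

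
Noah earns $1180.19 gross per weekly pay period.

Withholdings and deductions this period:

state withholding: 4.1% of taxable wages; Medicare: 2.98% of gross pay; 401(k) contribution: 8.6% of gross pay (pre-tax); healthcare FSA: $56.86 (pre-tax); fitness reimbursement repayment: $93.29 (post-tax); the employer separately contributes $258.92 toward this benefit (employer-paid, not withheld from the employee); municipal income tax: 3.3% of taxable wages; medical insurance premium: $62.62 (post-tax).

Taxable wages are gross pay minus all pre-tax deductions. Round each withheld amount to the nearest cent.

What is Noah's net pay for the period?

$755.13

401(k) contribution: $1180.19 × 0.086 = $101.50
Healthcare FSA: $56.86
Pre-tax total = $101.50 + $56.86 = $158.36
Taxable wages = $1180.19 − $158.36 = $1021.83
State withholding: $1021.83 × 0.041 = $41.90
Municipal income tax: $1021.83 × 0.033 = $33.72
Medicare: $1180.19 × 0.0298 = $35.17
Medical insurance premium: $62.62
Fitness reimbursement repayment: $93.29
(Employer's $258.92 toward fitness reimbursement repayment is not withheld from the employee.)
Total deductions = $101.50 + $56.86 + $41.90 + $33.72 + $35.17 + $62.62 + $93.29 = $425.06
Net pay = $1180.19 − $425.06 = $755.13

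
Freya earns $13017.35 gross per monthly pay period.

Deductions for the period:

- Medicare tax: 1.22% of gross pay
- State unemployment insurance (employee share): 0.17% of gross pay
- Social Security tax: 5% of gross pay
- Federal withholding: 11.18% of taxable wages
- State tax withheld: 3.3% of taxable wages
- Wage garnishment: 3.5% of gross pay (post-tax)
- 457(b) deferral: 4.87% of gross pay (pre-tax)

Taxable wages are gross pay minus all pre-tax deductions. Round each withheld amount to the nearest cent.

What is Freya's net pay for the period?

457(b) deferral: $13017.35 × 0.0487 = $633.94
Taxable wages = $13017.35 − $633.94 = $12383.41
Federal withholding: $12383.41 × 0.1118 = $1384.47
State tax withheld: $12383.41 × 0.033 = $408.65
Medicare tax: $13017.35 × 0.0122 = $158.81
Social Security tax: $13017.35 × 0.05 = $650.87
State unemployment insurance (employee share): $13017.35 × 0.0017 = $22.13
Wage garnishment: $13017.35 × 0.035 = $455.61
Total deductions = $633.94 + $1384.47 + $408.65 + $158.81 + $650.87 + $22.13 + $455.61 = $3714.48
Net pay = $13017.35 − $3714.48 = $9302.87

$9302.87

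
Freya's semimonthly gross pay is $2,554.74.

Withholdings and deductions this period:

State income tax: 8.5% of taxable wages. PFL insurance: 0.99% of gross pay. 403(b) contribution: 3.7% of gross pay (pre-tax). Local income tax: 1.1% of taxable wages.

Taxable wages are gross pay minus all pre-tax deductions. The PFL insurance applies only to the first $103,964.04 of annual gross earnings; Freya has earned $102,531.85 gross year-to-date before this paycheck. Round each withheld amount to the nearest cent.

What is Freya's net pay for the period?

$2,209.85

403(b) contribution: $2,554.74 × 0.037 = $94.53
Taxable wages = $2,554.74 − $94.53 = $2,460.21
Local income tax: $2,460.21 × 0.011 = $27.06
State income tax: $2,460.21 × 0.085 = $209.12
PFL insurance: only $103,964.04 − $102,531.85 = $1,432.19 of this check is subject → $1,432.19 × 0.0099 = $14.18
Total deductions = $94.53 + $27.06 + $209.12 + $14.18 = $344.89
Net pay = $2,554.74 − $344.89 = $2,209.85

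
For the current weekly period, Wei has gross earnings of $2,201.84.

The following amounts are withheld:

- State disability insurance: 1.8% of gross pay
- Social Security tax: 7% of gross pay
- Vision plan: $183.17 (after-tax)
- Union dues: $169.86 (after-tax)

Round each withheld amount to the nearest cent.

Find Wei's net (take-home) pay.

$1,655.05

Social Security tax: $2,201.84 × 0.07 = $154.13
State disability insurance: $2,201.84 × 0.018 = $39.63
Union dues: $169.86
Vision plan: $183.17
Total deductions = $154.13 + $39.63 + $169.86 + $183.17 = $546.79
Net pay = $2,201.84 − $546.79 = $1,655.05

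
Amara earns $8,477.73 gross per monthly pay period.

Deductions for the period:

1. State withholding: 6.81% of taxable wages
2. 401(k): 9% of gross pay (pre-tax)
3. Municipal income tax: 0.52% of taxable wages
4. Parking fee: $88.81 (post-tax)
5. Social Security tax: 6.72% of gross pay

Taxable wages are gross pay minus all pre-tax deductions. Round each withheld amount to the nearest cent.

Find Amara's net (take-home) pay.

$6,490.73

401(k): $8,477.73 × 0.09 = $763.00
Taxable wages = $8,477.73 − $763.00 = $7,714.73
Municipal income tax: $7,714.73 × 0.0052 = $40.12
State withholding: $7,714.73 × 0.0681 = $525.37
Social Security tax: $8,477.73 × 0.0672 = $569.70
Parking fee: $88.81
Total deductions = $763.00 + $40.12 + $525.37 + $569.70 + $88.81 = $1,987.00
Net pay = $8,477.73 − $1,987.00 = $6,490.73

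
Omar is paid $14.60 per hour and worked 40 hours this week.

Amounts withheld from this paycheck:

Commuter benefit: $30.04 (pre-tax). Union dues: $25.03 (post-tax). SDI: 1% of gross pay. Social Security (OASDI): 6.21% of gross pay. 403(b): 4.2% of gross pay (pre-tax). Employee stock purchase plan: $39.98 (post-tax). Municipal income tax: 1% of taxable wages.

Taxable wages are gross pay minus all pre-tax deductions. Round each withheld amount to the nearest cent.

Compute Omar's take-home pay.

Gross pay: 40 × $14.60 = $584.00
Commuter benefit: $30.04
403(b): $584.00 × 0.042 = $24.53
Pre-tax total = $30.04 + $24.53 = $54.57
Taxable wages = $584.00 − $54.57 = $529.43
Municipal income tax: $529.43 × 0.01 = $5.29
SDI: $584.00 × 0.01 = $5.84
Social Security (OASDI): $584.00 × 0.0621 = $36.27
Employee stock purchase plan: $39.98
Union dues: $25.03
Total deductions = $30.04 + $24.53 + $5.29 + $5.84 + $36.27 + $39.98 + $25.03 = $166.98
Net pay = $584.00 − $166.98 = $417.02

$417.02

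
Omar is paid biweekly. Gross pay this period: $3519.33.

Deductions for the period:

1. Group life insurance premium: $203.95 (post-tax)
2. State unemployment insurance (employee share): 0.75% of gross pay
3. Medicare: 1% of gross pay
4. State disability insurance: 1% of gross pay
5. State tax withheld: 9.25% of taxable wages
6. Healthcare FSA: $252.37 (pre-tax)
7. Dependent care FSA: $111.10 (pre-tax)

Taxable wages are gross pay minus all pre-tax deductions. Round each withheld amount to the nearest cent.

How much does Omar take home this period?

$2563.22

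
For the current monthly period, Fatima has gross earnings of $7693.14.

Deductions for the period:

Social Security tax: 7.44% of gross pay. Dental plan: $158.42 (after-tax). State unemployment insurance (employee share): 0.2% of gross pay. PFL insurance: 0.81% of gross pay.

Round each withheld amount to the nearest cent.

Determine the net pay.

$6884.65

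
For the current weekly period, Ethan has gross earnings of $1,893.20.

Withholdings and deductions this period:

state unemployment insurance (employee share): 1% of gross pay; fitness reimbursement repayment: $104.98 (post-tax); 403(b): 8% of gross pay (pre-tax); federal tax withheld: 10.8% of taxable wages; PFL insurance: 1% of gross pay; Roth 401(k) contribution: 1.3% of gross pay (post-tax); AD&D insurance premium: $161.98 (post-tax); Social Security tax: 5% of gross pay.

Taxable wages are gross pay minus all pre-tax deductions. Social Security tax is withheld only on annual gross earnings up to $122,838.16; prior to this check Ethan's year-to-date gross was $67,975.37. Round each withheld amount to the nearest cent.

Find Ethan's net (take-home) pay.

$1,129.54

403(b): $1,893.20 × 0.08 = $151.46
Taxable wages = $1,893.20 − $151.46 = $1,741.74
Federal tax withheld: $1,741.74 × 0.108 = $188.11
Social Security tax: cap not yet reached, full $1,893.20 is subject → $1,893.20 × 0.05 = $94.66
PFL insurance: $1,893.20 × 0.01 = $18.93
State unemployment insurance (employee share): $1,893.20 × 0.01 = $18.93
AD&D insurance premium: $161.98
Roth 401(k) contribution: $1,893.20 × 0.013 = $24.61
Fitness reimbursement repayment: $104.98
Total deductions = $151.46 + $188.11 + $94.66 + $18.93 + $18.93 + $161.98 + $24.61 + $104.98 = $763.66
Net pay = $1,893.20 − $763.66 = $1,129.54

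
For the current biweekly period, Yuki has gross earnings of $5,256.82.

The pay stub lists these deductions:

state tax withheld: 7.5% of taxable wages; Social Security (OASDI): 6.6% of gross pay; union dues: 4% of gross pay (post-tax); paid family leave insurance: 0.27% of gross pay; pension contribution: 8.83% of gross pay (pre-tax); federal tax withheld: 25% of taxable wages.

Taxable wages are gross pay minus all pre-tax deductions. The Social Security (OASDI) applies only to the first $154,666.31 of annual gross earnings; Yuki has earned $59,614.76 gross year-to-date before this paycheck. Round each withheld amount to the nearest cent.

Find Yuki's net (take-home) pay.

$2,663.62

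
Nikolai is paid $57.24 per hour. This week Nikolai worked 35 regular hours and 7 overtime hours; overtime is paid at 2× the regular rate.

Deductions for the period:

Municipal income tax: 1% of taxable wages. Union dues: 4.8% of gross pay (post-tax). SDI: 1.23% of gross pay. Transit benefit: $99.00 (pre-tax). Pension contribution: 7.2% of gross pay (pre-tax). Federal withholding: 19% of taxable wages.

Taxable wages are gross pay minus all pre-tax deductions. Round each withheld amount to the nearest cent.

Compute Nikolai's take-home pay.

Regular pay: 35 × $57.24 = $2,003.40
Overtime pay: 7 × $57.24 × 2 = $801.36
Gross pay = $2,003.40 + $801.36 = $2,804.76
Transit benefit: $99.00
Pension contribution: $2,804.76 × 0.072 = $201.94
Pre-tax total = $99.00 + $201.94 = $300.94
Taxable wages = $2,804.76 − $300.94 = $2,503.82
Municipal income tax: $2,503.82 × 0.01 = $25.04
Federal withholding: $2,503.82 × 0.19 = $475.73
SDI: $2,804.76 × 0.0123 = $34.50
Union dues: $2,804.76 × 0.048 = $134.63
Total deductions = $99.00 + $201.94 + $25.04 + $475.73 + $34.50 + $134.63 = $970.84
Net pay = $2,804.76 − $970.84 = $1,833.92

$1,833.92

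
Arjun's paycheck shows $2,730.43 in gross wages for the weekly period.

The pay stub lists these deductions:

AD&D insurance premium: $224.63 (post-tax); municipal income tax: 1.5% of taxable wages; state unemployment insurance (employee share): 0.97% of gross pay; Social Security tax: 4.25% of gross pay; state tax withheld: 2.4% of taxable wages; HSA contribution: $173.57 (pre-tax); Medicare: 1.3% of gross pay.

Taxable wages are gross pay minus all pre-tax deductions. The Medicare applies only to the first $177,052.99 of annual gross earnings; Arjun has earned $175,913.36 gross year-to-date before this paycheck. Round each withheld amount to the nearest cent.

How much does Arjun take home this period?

HSA contribution: $173.57
Taxable wages = $2,730.43 − $173.57 = $2,556.86
Municipal income tax: $2,556.86 × 0.015 = $38.35
State tax withheld: $2,556.86 × 0.024 = $61.36
Social Security tax: $2,730.43 × 0.0425 = $116.04
State unemployment insurance (employee share): $2,730.43 × 0.0097 = $26.49
Medicare: only $177,052.99 − $175,913.36 = $1,139.63 of this check is subject → $1,139.63 × 0.013 = $14.82
AD&D insurance premium: $224.63
Total deductions = $173.57 + $38.35 + $61.36 + $116.04 + $26.49 + $14.82 + $224.63 = $655.26
Net pay = $2,730.43 − $655.26 = $2,075.17

$2,075.17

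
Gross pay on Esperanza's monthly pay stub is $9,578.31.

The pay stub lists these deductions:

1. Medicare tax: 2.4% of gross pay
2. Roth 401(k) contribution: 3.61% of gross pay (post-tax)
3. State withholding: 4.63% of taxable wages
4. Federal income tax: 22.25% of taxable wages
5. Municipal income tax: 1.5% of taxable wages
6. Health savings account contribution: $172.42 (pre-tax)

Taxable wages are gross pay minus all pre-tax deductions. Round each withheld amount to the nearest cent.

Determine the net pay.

$6,160.84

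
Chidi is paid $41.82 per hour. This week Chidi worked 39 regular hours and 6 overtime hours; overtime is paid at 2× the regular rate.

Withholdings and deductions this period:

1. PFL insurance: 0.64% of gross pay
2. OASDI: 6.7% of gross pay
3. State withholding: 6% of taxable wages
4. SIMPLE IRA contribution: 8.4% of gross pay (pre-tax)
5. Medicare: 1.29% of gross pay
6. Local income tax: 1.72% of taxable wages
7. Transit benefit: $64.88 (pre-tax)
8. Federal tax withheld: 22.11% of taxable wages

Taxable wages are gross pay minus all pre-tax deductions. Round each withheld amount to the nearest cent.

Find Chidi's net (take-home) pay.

$1141.29

Regular pay: 39 × $41.82 = $1630.98
Overtime pay: 6 × $41.82 × 2 = $501.84
Gross pay = $1630.98 + $501.84 = $2132.82
SIMPLE IRA contribution: $2132.82 × 0.084 = $179.16
Transit benefit: $64.88
Pre-tax total = $179.16 + $64.88 = $244.04
Taxable wages = $2132.82 − $244.04 = $1888.78
State withholding: $1888.78 × 0.06 = $113.33
Local income tax: $1888.78 × 0.0172 = $32.49
Federal tax withheld: $1888.78 × 0.2211 = $417.61
OASDI: $2132.82 × 0.067 = $142.90
PFL insurance: $2132.82 × 0.0064 = $13.65
Medicare: $2132.82 × 0.0129 = $27.51
Total deductions = $179.16 + $64.88 + $113.33 + $32.49 + $417.61 + $142.90 + $13.65 + $27.51 = $991.53
Net pay = $2132.82 − $991.53 = $1141.29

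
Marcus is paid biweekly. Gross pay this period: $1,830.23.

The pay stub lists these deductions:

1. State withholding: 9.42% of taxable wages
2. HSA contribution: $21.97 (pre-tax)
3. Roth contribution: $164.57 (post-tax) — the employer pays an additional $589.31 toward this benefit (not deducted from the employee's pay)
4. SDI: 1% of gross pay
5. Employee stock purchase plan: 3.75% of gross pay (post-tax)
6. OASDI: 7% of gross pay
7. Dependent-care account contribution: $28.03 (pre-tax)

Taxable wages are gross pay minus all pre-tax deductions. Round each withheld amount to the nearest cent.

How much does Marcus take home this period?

$1,232.91

HSA contribution: $21.97
Dependent-care account contribution: $28.03
Pre-tax total = $21.97 + $28.03 = $50.00
Taxable wages = $1,830.23 − $50.00 = $1,780.23
State withholding: $1,780.23 × 0.0942 = $167.70
OASDI: $1,830.23 × 0.07 = $128.12
SDI: $1,830.23 × 0.01 = $18.30
Employee stock purchase plan: $1,830.23 × 0.0375 = $68.63
Roth contribution: $164.57
(Employer's $589.31 toward Roth contribution is not withheld from the employee.)
Total deductions = $21.97 + $28.03 + $167.70 + $128.12 + $18.30 + $68.63 + $164.57 = $597.32
Net pay = $1,830.23 − $597.32 = $1,232.91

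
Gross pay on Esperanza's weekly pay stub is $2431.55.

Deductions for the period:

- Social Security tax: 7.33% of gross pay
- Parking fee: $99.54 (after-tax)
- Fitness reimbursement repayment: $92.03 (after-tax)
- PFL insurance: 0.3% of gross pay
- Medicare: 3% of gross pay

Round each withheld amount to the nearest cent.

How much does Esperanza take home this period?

PFL insurance: $2431.55 × 0.003 = $7.29
Medicare: $2431.55 × 0.03 = $72.95
Social Security tax: $2431.55 × 0.0733 = $178.23
Fitness reimbursement repayment: $92.03
Parking fee: $99.54
Total deductions = $7.29 + $72.95 + $178.23 + $92.03 + $99.54 = $450.04
Net pay = $2431.55 − $450.04 = $1981.51

$1981.51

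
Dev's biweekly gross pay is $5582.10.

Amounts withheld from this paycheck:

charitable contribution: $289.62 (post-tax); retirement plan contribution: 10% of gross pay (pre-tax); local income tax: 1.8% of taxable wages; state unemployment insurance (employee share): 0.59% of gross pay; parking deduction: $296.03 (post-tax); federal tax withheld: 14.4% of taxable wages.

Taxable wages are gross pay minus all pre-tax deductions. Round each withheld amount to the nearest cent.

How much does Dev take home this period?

$3591.44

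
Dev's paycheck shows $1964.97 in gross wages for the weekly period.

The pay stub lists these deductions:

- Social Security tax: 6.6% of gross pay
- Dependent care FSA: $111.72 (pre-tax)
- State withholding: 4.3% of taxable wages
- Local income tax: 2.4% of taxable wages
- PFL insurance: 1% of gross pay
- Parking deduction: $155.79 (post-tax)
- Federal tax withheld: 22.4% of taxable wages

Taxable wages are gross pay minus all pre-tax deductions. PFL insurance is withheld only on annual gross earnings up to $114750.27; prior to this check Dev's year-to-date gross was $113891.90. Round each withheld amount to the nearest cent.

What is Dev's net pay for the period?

Dependent care FSA: $111.72
Taxable wages = $1964.97 − $111.72 = $1853.25
State withholding: $1853.25 × 0.043 = $79.69
Federal tax withheld: $1853.25 × 0.224 = $415.13
Local income tax: $1853.25 × 0.024 = $44.48
Social Security tax: $1964.97 × 0.066 = $129.69
PFL insurance: only $114750.27 − $113891.90 = $858.37 of this check is subject → $858.37 × 0.01 = $8.58
Parking deduction: $155.79
Total deductions = $111.72 + $79.69 + $415.13 + $44.48 + $129.69 + $8.58 + $155.79 = $945.08
Net pay = $1964.97 − $945.08 = $1019.89

$1019.89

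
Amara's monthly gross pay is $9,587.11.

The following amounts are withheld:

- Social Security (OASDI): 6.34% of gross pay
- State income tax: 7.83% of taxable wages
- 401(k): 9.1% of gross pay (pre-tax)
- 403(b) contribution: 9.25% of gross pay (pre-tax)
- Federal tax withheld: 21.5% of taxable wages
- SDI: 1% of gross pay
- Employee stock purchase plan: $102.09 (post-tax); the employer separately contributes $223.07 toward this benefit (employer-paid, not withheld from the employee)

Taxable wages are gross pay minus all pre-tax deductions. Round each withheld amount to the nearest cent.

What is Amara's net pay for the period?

$4,726.18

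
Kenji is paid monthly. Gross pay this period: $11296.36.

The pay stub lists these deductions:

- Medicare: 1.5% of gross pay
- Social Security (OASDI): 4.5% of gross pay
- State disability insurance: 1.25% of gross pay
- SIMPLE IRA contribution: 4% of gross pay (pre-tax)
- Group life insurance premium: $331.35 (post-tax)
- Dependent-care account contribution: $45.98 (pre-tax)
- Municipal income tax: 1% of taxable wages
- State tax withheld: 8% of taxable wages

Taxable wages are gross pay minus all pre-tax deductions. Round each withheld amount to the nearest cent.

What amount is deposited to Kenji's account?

Dependent-care account contribution: $45.98
SIMPLE IRA contribution: $11296.36 × 0.04 = $451.85
Pre-tax total = $45.98 + $451.85 = $497.83
Taxable wages = $11296.36 − $497.83 = $10798.53
Municipal income tax: $10798.53 × 0.01 = $107.99
State tax withheld: $10798.53 × 0.08 = $863.88
State disability insurance: $11296.36 × 0.0125 = $141.20
Medicare: $11296.36 × 0.015 = $169.45
Social Security (OASDI): $11296.36 × 0.045 = $508.34
Group life insurance premium: $331.35
Total deductions = $45.98 + $451.85 + $107.99 + $863.88 + $141.20 + $169.45 + $508.34 + $331.35 = $2620.04
Net pay = $11296.36 − $2620.04 = $8676.32

$8676.32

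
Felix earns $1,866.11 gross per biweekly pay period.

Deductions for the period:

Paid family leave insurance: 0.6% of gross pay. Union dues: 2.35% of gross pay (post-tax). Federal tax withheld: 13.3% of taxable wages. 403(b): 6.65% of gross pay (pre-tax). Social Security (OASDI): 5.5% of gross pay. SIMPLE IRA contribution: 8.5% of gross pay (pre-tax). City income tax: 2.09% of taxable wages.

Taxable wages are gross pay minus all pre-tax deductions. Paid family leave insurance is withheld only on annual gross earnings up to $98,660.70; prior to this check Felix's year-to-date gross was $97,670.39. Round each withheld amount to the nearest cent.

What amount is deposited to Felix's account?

$1,187.28

403(b): $1,866.11 × 0.0665 = $124.10
SIMPLE IRA contribution: $1,866.11 × 0.085 = $158.62
Pre-tax total = $124.10 + $158.62 = $282.72
Taxable wages = $1,866.11 − $282.72 = $1,583.39
City income tax: $1,583.39 × 0.0209 = $33.09
Federal tax withheld: $1,583.39 × 0.133 = $210.59
Social Security (OASDI): $1,866.11 × 0.055 = $102.64
Paid family leave insurance: only $98,660.70 − $97,670.39 = $990.31 of this check is subject → $990.31 × 0.006 = $5.94
Union dues: $1,866.11 × 0.0235 = $43.85
Total deductions = $124.10 + $158.62 + $33.09 + $210.59 + $102.64 + $5.94 + $43.85 = $678.83
Net pay = $1,866.11 − $678.83 = $1,187.28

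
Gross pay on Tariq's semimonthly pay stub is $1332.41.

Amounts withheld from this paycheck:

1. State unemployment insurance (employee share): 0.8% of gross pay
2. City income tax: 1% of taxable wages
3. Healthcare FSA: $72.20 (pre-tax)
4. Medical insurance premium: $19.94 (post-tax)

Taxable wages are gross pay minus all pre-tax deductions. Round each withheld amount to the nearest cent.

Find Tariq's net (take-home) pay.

$1217.01

Healthcare FSA: $72.20
Taxable wages = $1332.41 − $72.20 = $1260.21
City income tax: $1260.21 × 0.01 = $12.60
State unemployment insurance (employee share): $1332.41 × 0.008 = $10.66
Medical insurance premium: $19.94
Total deductions = $72.20 + $12.60 + $10.66 + $19.94 = $115.40
Net pay = $1332.41 − $115.40 = $1217.01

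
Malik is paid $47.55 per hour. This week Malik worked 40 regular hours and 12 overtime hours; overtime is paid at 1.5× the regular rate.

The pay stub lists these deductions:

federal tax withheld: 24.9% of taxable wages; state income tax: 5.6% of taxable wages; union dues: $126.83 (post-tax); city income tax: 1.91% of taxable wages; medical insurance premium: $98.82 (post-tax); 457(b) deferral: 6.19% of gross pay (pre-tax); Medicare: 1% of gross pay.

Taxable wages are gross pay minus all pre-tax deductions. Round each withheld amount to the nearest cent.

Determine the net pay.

Regular pay: 40 × $47.55 = $1,902.00
Overtime pay: 12 × $47.55 × 1.5 = $855.90
Gross pay = $1,902.00 + $855.90 = $2,757.90
457(b) deferral: $2,757.90 × 0.0619 = $170.71
Taxable wages = $2,757.90 − $170.71 = $2,587.19
City income tax: $2,587.19 × 0.0191 = $49.42
Federal tax withheld: $2,587.19 × 0.249 = $644.21
State income tax: $2,587.19 × 0.056 = $144.88
Medicare: $2,757.90 × 0.01 = $27.58
Union dues: $126.83
Medical insurance premium: $98.82
Total deductions = $170.71 + $49.42 + $644.21 + $144.88 + $27.58 + $126.83 + $98.82 = $1,262.45
Net pay = $2,757.90 − $1,262.45 = $1,495.45

$1,495.45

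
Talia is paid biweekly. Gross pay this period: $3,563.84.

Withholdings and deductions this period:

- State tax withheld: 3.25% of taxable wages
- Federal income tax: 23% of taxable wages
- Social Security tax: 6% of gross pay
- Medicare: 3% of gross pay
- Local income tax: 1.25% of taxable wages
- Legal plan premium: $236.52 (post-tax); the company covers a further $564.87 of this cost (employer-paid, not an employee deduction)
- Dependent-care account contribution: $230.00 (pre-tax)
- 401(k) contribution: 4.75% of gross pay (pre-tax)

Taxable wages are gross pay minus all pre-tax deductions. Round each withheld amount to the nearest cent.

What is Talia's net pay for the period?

$1,737.03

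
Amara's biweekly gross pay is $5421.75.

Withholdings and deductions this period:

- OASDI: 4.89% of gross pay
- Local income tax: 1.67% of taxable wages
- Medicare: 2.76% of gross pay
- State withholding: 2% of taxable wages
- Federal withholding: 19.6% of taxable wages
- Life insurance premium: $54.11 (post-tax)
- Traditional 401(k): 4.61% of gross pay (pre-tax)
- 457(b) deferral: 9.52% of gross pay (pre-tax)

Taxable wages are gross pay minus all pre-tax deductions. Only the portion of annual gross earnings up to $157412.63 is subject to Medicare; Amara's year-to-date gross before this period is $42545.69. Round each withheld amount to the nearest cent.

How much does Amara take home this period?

Traditional 401(k): $5421.75 × 0.0461 = $249.94
457(b) deferral: $5421.75 × 0.0952 = $516.15
Pre-tax total = $249.94 + $516.15 = $766.09
Taxable wages = $5421.75 − $766.09 = $4655.66
Federal withholding: $4655.66 × 0.196 = $912.51
Local income tax: $4655.66 × 0.0167 = $77.75
State withholding: $4655.66 × 0.02 = $93.11
Medicare: cap not yet reached, full $5421.75 is subject → $5421.75 × 0.0276 = $149.64
OASDI: $5421.75 × 0.0489 = $265.12
Life insurance premium: $54.11
Total deductions = $249.94 + $516.15 + $912.51 + $77.75 + $93.11 + $149.64 + $265.12 + $54.11 = $2318.33
Net pay = $5421.75 − $2318.33 = $3103.42

$3103.42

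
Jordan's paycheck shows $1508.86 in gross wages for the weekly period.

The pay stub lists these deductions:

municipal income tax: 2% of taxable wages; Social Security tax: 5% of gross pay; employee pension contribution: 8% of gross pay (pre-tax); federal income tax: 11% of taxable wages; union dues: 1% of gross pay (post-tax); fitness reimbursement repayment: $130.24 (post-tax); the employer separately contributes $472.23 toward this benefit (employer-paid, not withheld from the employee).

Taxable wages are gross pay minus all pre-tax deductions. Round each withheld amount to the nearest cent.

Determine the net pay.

$986.92

Employee pension contribution: $1508.86 × 0.08 = $120.71
Taxable wages = $1508.86 − $120.71 = $1388.15
Municipal income tax: $1388.15 × 0.02 = $27.76
Federal income tax: $1388.15 × 0.11 = $152.70
Social Security tax: $1508.86 × 0.05 = $75.44
Union dues: $1508.86 × 0.01 = $15.09
Fitness reimbursement repayment: $130.24
(Employer's $472.23 toward fitness reimbursement repayment is not withheld from the employee.)
Total deductions = $120.71 + $27.76 + $152.70 + $75.44 + $15.09 + $130.24 = $521.94
Net pay = $1508.86 − $521.94 = $986.92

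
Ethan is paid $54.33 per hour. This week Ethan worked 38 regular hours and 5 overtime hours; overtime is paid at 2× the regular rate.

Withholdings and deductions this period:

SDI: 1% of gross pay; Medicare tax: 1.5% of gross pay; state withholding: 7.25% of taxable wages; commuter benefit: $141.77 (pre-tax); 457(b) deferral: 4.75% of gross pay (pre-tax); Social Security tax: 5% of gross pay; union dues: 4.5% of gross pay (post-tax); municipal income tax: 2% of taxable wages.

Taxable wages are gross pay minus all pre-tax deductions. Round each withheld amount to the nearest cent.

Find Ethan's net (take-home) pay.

$1,812.61

Regular pay: 38 × $54.33 = $2,064.54
Overtime pay: 5 × $54.33 × 2 = $543.30
Gross pay = $2,064.54 + $543.30 = $2,607.84
457(b) deferral: $2,607.84 × 0.0475 = $123.87
Commuter benefit: $141.77
Pre-tax total = $123.87 + $141.77 = $265.64
Taxable wages = $2,607.84 − $265.64 = $2,342.20
State withholding: $2,342.20 × 0.0725 = $169.81
Municipal income tax: $2,342.20 × 0.02 = $46.84
Social Security tax: $2,607.84 × 0.05 = $130.39
Medicare tax: $2,607.84 × 0.015 = $39.12
SDI: $2,607.84 × 0.01 = $26.08
Union dues: $2,607.84 × 0.045 = $117.35
Total deductions = $123.87 + $141.77 + $169.81 + $46.84 + $130.39 + $39.12 + $26.08 + $117.35 = $795.23
Net pay = $2,607.84 − $795.23 = $1,812.61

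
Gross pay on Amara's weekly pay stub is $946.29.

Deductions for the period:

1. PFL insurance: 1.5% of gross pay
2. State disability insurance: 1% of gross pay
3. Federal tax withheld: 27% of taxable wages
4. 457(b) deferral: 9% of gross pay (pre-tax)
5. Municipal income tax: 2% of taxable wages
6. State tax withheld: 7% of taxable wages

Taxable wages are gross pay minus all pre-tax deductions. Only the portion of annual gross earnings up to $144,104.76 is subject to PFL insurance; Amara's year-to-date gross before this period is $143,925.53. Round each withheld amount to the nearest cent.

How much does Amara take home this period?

$538.97

457(b) deferral: $946.29 × 0.09 = $85.17
Taxable wages = $946.29 − $85.17 = $861.12
State tax withheld: $861.12 × 0.07 = $60.28
Municipal income tax: $861.12 × 0.02 = $17.22
Federal tax withheld: $861.12 × 0.27 = $232.50
State disability insurance: $946.29 × 0.01 = $9.46
PFL insurance: only $144,104.76 − $143,925.53 = $179.23 of this check is subject → $179.23 × 0.015 = $2.69
Total deductions = $85.17 + $60.28 + $17.22 + $232.50 + $9.46 + $2.69 = $407.32
Net pay = $946.29 − $407.32 = $538.97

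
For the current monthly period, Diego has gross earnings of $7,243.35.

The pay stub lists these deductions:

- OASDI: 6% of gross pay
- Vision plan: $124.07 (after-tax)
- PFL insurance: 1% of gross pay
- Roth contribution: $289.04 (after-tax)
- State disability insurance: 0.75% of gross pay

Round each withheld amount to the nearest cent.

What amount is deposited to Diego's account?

State disability insurance: $7,243.35 × 0.0075 = $54.33
OASDI: $7,243.35 × 0.06 = $434.60
PFL insurance: $7,243.35 × 0.01 = $72.43
Roth contribution: $289.04
Vision plan: $124.07
Total deductions = $54.33 + $434.60 + $72.43 + $289.04 + $124.07 = $974.47
Net pay = $7,243.35 − $974.47 = $6,268.88

$6,268.88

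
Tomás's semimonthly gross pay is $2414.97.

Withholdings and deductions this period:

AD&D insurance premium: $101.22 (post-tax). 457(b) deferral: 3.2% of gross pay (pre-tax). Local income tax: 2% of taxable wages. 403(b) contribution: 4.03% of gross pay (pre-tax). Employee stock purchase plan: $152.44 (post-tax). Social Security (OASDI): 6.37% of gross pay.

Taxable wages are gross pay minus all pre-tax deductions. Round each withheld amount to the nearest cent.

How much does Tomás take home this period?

$1788.07

457(b) deferral: $2414.97 × 0.032 = $77.28
403(b) contribution: $2414.97 × 0.0403 = $97.32
Pre-tax total = $77.28 + $97.32 = $174.60
Taxable wages = $2414.97 − $174.60 = $2240.37
Local income tax: $2240.37 × 0.02 = $44.81
Social Security (OASDI): $2414.97 × 0.0637 = $153.83
AD&D insurance premium: $101.22
Employee stock purchase plan: $152.44
Total deductions = $77.28 + $97.32 + $44.81 + $153.83 + $101.22 + $152.44 = $626.90
Net pay = $2414.97 − $626.90 = $1788.07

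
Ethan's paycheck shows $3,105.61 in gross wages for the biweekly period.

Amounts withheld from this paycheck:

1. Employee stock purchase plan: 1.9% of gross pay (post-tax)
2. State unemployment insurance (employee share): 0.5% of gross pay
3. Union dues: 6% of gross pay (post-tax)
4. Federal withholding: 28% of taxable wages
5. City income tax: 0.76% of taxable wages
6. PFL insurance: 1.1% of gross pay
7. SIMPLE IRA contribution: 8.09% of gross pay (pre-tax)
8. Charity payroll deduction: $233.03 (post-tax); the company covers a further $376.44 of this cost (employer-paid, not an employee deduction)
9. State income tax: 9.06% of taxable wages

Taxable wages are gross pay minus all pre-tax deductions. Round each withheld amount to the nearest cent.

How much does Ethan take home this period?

$1,246.78

SIMPLE IRA contribution: $3,105.61 × 0.0809 = $251.24
Taxable wages = $3,105.61 − $251.24 = $2,854.37
Federal withholding: $2,854.37 × 0.28 = $799.22
State income tax: $2,854.37 × 0.0906 = $258.61
City income tax: $2,854.37 × 0.0076 = $21.69
PFL insurance: $3,105.61 × 0.011 = $34.16
State unemployment insurance (employee share): $3,105.61 × 0.005 = $15.53
Charity payroll deduction: $233.03
Union dues: $3,105.61 × 0.06 = $186.34
Employee stock purchase plan: $3,105.61 × 0.019 = $59.01
(Employer's $376.44 toward charity payroll deduction is not withheld from the employee.)
Total deductions = $251.24 + $799.22 + $258.61 + $21.69 + $34.16 + $15.53 + $233.03 + $186.34 + $59.01 = $1,858.83
Net pay = $3,105.61 − $1,858.83 = $1,246.78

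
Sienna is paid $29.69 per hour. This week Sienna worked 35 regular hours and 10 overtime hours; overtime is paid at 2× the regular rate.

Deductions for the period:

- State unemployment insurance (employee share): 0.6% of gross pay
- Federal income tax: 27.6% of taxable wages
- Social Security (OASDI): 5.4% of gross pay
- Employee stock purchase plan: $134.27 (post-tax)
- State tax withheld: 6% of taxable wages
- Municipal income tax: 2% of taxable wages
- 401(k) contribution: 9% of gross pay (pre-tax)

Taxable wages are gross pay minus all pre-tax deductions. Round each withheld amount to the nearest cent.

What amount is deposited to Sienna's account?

$724.72

Regular pay: 35 × $29.69 = $1,039.15
Overtime pay: 10 × $29.69 × 2 = $593.80
Gross pay = $1,039.15 + $593.80 = $1,632.95
401(k) contribution: $1,632.95 × 0.09 = $146.97
Taxable wages = $1,632.95 − $146.97 = $1,485.98
State tax withheld: $1,485.98 × 0.06 = $89.16
Federal income tax: $1,485.98 × 0.276 = $410.13
Municipal income tax: $1,485.98 × 0.02 = $29.72
State unemployment insurance (employee share): $1,632.95 × 0.006 = $9.80
Social Security (OASDI): $1,632.95 × 0.054 = $88.18
Employee stock purchase plan: $134.27
Total deductions = $146.97 + $89.16 + $410.13 + $29.72 + $9.80 + $88.18 + $134.27 = $908.23
Net pay = $1,632.95 − $908.23 = $724.72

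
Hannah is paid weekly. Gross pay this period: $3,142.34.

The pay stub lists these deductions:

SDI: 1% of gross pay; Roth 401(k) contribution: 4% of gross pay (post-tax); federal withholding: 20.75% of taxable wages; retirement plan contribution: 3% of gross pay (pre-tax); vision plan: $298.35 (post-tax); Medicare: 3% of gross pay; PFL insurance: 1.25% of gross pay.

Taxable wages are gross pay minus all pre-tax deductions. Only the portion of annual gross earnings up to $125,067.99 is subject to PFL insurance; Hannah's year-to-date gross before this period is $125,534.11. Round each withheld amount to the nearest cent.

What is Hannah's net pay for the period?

Retirement plan contribution: $3,142.34 × 0.03 = $94.27
Taxable wages = $3,142.34 − $94.27 = $3,048.07
Federal withholding: $3,048.07 × 0.2075 = $632.47
SDI: $3,142.34 × 0.01 = $31.42
Medicare: $3,142.34 × 0.03 = $94.27
PFL insurance: annual cap $125,067.99 already reached (YTD $125,534.11), so $0.00
Vision plan: $298.35
Roth 401(k) contribution: $3,142.34 × 0.04 = $125.69
Total deductions = $94.27 + $632.47 + $31.42 + $94.27 + $0.00 + $298.35 + $125.69 = $1,276.47
Net pay = $3,142.34 − $1,276.47 = $1,865.87

$1,865.87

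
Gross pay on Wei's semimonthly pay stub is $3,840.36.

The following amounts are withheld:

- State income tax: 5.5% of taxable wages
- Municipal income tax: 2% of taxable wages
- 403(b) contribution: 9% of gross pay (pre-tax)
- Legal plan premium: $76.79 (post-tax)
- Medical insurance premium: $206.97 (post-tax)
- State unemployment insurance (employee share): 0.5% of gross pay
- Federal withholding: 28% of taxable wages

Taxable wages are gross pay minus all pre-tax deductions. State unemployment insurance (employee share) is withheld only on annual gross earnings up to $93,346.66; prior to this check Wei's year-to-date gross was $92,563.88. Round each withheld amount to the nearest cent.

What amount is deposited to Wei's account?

403(b) contribution: $3,840.36 × 0.09 = $345.63
Taxable wages = $3,840.36 − $345.63 = $3,494.73
State income tax: $3,494.73 × 0.055 = $192.21
Municipal income tax: $3,494.73 × 0.02 = $69.89
Federal withholding: $3,494.73 × 0.28 = $978.52
State unemployment insurance (employee share): only $93,346.66 − $92,563.88 = $782.78 of this check is subject → $782.78 × 0.005 = $3.91
Medical insurance premium: $206.97
Legal plan premium: $76.79
Total deductions = $345.63 + $192.21 + $69.89 + $978.52 + $3.91 + $206.97 + $76.79 = $1,873.92
Net pay = $3,840.36 − $1,873.92 = $1,966.44

$1,966.44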